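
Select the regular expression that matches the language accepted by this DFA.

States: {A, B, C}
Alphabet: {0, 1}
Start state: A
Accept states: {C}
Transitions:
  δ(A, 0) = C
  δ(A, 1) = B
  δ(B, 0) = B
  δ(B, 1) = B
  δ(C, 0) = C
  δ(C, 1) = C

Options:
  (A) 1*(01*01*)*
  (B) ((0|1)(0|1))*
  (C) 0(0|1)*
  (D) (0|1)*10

Check each option against the DFA on short strings; one disagreement eliminates an option:
  (A) 1*(01*01*)*: on ε the DFA stays in A and rejects (A ∉ Accept), but the regex matches it → eliminate
  (B) ((0|1)(0|1))*: on ε the DFA stays in A and rejects (A ∉ Accept), but the regex matches it → eliminate
  (C) 0(0|1)*: agrees with the DFA on every string of length ≤ 6
  (D) (0|1)*10: on '0' the DFA goes A → C and accepts (C ∈ Accept), but the regex does not match it → eliminate
Only (C) is consistent with the DFA.
(C) 0(0|1)*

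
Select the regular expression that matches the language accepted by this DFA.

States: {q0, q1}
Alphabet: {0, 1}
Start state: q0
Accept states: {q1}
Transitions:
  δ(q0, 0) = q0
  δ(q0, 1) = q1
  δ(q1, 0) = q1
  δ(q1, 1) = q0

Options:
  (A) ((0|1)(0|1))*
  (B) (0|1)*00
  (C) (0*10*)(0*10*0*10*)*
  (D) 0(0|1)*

Check each option against the DFA on short strings; one disagreement eliminates an option:
  (A) ((0|1)(0|1))*: on ε the DFA stays in q0 and rejects (q0 ∉ Accept), but the regex matches it → eliminate
  (B) (0|1)*00: on '1' the DFA goes q0 → q1 and accepts (q1 ∈ Accept), but the regex does not match it → eliminate
  (C) (0*10*)(0*10*0*10*)*: agrees with the DFA on every string of length ≤ 6
  (D) 0(0|1)*: on '0' the DFA goes q0 → q0 and rejects (q0 ∉ Accept), but the regex matches it → eliminate
Only (C) is consistent with the DFA.
(C) (0*10*)(0*10*0*10*)*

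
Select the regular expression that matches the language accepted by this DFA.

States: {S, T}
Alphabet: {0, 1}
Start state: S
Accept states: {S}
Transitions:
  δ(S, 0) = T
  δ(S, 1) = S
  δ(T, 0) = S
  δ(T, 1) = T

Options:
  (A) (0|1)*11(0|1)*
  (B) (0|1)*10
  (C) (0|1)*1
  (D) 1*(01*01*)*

Check each option against the DFA on short strings; one disagreement eliminates an option:
  (A) (0|1)*11(0|1)*: on ε the DFA stays in S and accepts (S ∈ Accept), but the regex does not match it → eliminate
  (B) (0|1)*10: on ε the DFA stays in S and accepts (S ∈ Accept), but the regex does not match it → eliminate
  (C) (0|1)*1: on ε the DFA stays in S and accepts (S ∈ Accept), but the regex does not match it → eliminate
  (D) 1*(01*01*)*: agrees with the DFA on every string of length ≤ 6
Only (D) is consistent with the DFA.
(D) 1*(01*01*)*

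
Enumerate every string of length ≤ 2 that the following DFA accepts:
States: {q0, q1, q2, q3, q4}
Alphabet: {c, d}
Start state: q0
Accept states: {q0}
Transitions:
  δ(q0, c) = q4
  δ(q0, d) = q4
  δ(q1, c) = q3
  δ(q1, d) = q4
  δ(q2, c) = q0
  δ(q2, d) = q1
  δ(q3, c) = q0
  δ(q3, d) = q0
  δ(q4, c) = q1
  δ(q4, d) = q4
ε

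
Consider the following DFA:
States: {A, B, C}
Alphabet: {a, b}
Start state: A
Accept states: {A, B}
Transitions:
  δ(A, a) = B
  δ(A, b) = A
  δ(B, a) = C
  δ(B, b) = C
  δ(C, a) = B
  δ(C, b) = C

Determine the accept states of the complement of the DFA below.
Complement accept states = All states \ Original accept states
= {A, B, C} \ {A, B}
{C}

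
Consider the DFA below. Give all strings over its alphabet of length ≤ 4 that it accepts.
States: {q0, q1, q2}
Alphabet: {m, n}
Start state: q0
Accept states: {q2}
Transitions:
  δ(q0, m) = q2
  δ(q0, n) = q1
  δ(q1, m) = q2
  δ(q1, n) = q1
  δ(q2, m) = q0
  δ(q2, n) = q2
m, mn, nm, mmm, mnn, nmn, nnm, mmmn, mmnm, mnmm, mnnn, nmmm, nmnn, nnmn, nnnm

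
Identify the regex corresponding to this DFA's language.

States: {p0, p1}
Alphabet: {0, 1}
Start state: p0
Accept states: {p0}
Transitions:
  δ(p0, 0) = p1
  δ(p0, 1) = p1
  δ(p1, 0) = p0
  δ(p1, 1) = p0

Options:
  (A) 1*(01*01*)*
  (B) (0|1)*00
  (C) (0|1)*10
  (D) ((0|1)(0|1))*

Check each option against the DFA on short strings; one disagreement eliminates an option:
  (A) 1*(01*01*)*: on '1' the DFA goes p0 → p1 and rejects (p1 ∉ Accept), but the regex matches it → eliminate
  (B) (0|1)*00: on ε the DFA stays in p0 and accepts (p0 ∈ Accept), but the regex does not match it → eliminate
  (C) (0|1)*10: on ε the DFA stays in p0 and accepts (p0 ∈ Accept), but the regex does not match it → eliminate
  (D) ((0|1)(0|1))*: agrees with the DFA on every string of length ≤ 6
Only (D) is consistent with the DFA.
(D) ((0|1)(0|1))*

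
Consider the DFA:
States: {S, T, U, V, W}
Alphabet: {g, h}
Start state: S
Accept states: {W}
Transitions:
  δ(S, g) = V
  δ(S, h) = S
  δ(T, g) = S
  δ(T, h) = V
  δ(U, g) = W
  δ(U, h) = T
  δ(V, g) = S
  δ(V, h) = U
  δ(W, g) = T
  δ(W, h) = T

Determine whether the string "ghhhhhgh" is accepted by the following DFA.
Processing string "ghhhhhgh":
  S --g--> V
  V --h--> U
  U --h--> T
  T --h--> V
  V --h--> U
  U --h--> T
  T --g--> S
  S --h--> S
Final state: S
Accept states: {W}
No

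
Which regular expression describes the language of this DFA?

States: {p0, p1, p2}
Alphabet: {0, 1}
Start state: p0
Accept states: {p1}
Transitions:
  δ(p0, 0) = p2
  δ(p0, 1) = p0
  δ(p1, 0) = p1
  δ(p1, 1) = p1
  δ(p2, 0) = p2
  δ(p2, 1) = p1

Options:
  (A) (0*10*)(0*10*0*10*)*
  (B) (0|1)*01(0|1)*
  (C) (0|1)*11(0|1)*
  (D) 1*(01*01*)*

Check each option against the DFA on short strings; one disagreement eliminates an option:
  (A) (0*10*)(0*10*0*10*)*: on '1' the DFA goes p0 → p0 and rejects (p0 ∉ Accept), but the regex matches it → eliminate
  (B) (0|1)*01(0|1)*: agrees with the DFA on every string of length ≤ 6
  (C) (0|1)*11(0|1)*: on '01' the DFA goes p0 → p2 → p1 and accepts (p1 ∈ Accept), but the regex does not match it → eliminate
  (D) 1*(01*01*)*: on ε the DFA stays in p0 and rejects (p0 ∉ Accept), but the regex matches it → eliminate
Only (B) is consistent with the DFA.
(B) (0|1)*01(0|1)*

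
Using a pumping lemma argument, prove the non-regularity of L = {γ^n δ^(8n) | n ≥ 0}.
Assume L is regular with pumping length p. Idea: pumping the γ-block breaks the 1:8 ratio.
Choose s = γ^p δ^(8p) (length 9p ≥ p). By the pumping lemma, s = xyz with |xy| ≤ p, |y| > 0, so y = γ^k with k ≥ 1. Then xy²z = γ^(p+k) δ^(8p). For this to be in L we would need 8p = 8(p+k), i.e. 8k = 0, contradicting k ≥ 1. So xy²z ∉ L.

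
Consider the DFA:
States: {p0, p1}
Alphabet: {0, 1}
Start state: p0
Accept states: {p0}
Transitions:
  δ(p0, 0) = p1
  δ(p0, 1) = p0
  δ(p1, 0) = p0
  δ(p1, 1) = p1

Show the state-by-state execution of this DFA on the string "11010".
read '1': p0 → p0
  read '1': p0 → p0
  read '0': p0 → p1
  read '1': p1 → p1
  read '0': p1 → p0
p0 -> p0 -> p0 -> p1 -> p1 -> p0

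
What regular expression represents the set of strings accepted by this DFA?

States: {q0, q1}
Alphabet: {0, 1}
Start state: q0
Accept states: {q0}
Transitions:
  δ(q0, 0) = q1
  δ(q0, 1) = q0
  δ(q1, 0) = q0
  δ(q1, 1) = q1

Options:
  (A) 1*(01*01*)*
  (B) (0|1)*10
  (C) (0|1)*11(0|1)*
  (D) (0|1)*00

Check each option against the DFA on short strings; one disagreement eliminates an option:
  (A) 1*(01*01*)*: agrees with the DFA on every string of length ≤ 6
  (B) (0|1)*10: on ε the DFA stays in q0 and accepts (q0 ∈ Accept), but the regex does not match it → eliminate
  (C) (0|1)*11(0|1)*: on ε the DFA stays in q0 and accepts (q0 ∈ Accept), but the regex does not match it → eliminate
  (D) (0|1)*00: on ε the DFA stays in q0 and accepts (q0 ∈ Accept), but the regex does not match it → eliminate
Only (A) is consistent with the DFA.
(A) 1*(01*01*)*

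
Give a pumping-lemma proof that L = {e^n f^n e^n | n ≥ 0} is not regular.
Assume L is regular with pumping length p. Idea: pumping the first e-block unbalances it against the other two.
Choose s = e^p f^p e^p ∈ L (|s| = 3p ≥ p). By the pumping lemma, s = xyz with |xy| ≤ p, |y| > 0, so y = e^k with k ≥ 1, inside the first e-block. Then xy²z = e^(p+k) f^p e^p. The first block has length p+k ≠ p, so the three block lengths are no longer equal and xy²z ∉ L.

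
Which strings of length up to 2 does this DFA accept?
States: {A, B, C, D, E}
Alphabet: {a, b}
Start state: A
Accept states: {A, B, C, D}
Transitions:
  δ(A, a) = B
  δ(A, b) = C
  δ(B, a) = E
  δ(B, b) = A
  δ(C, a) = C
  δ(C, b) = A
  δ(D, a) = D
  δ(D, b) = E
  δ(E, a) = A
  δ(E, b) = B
ε, a, b, ab, ba, bb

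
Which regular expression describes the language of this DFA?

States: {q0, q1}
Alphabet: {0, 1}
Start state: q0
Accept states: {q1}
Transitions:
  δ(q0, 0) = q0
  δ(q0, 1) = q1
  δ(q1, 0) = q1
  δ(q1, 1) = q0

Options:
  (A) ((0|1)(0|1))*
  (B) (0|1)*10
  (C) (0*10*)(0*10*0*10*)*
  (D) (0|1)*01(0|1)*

Check each option against the DFA on short strings; one disagreement eliminates an option:
  (A) ((0|1)(0|1))*: on ε the DFA stays in q0 and rejects (q0 ∉ Accept), but the regex matches it → eliminate
  (B) (0|1)*10: on '1' the DFA goes q0 → q1 and accepts (q1 ∈ Accept), but the regex does not match it → eliminate
  (C) (0*10*)(0*10*0*10*)*: agrees with the DFA on every string of length ≤ 6
  (D) (0|1)*01(0|1)*: on '1' the DFA goes q0 → q1 and accepts (q1 ∈ Accept), but the regex does not match it → eliminate
Only (C) is consistent with the DFA.
(C) (0*10*)(0*10*0*10*)*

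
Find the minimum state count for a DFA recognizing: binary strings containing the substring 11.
By Myhill–Nerode, count the distinguishable equivalence classes: 3 classes — one per longest suffix of the input that is a prefix of '11' (lengths 0 through 1), plus an absorbing 'already seen 11' class.
3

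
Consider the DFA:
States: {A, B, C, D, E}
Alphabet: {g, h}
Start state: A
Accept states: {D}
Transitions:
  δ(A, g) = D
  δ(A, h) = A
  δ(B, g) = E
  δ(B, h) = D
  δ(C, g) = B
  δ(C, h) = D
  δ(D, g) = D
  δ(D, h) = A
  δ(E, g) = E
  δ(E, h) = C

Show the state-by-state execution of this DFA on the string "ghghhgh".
read 'g': A → D
  read 'h': D → A
  read 'g': A → D
  read 'h': D → A
  read 'h': A → A
  read 'g': A → D
  read 'h': D → A
A -> D -> A -> D -> A -> A -> D -> A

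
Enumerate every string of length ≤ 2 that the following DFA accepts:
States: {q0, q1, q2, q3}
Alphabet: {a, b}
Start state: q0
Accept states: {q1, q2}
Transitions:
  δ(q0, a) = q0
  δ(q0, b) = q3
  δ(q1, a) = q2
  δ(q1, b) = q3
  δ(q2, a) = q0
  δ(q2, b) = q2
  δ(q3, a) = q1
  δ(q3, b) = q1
ba, bb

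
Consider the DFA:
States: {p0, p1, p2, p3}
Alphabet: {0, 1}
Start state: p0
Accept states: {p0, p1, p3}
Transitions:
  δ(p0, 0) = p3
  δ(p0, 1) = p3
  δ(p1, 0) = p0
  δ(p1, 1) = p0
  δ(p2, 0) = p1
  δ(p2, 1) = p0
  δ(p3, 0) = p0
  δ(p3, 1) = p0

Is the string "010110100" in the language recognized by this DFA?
Processing string "010110100":
  p0 --0--> p3
  p3 --1--> p0
  p0 --0--> p3
  p3 --1--> p0
  p0 --1--> p3
  p3 --0--> p0
  p0 --1--> p3
  p3 --0--> p0
  p0 --0--> p3
Final state: p3
Accept states: {p0, p1, p3}
Yes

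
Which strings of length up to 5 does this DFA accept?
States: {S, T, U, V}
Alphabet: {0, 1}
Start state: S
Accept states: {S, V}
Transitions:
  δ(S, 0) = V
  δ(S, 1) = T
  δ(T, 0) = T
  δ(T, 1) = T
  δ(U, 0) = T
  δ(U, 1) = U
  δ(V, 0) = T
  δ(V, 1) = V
ε, 0, 01, 011, 0111, 01111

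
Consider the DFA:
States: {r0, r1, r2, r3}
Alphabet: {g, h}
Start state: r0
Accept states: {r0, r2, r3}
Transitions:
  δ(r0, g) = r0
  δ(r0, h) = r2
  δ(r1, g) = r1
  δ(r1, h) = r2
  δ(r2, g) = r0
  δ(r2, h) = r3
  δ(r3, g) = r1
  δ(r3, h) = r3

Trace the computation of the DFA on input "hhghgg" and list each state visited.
read 'h': r0 → r2
  read 'h': r2 → r3
  read 'g': r3 → r1
  read 'h': r1 → r2
  read 'g': r2 → r0
  read 'g': r0 → r0
r0 -> r2 -> r3 -> r1 -> r2 -> r0 -> r0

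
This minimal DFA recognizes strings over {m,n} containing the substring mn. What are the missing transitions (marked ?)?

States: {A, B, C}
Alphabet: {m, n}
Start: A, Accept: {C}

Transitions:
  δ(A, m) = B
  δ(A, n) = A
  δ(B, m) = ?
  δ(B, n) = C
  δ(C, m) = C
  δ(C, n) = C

From the language and accept set, identify what each state tracks — A: no m seen yet; B: seen a m, waiting for n; C: substring mn seen.
Each missing δ(q, a) is the state matching the new tracked value after reading a.
δ(B, m) = B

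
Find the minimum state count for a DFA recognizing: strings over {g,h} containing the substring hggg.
By Myhill–Nerode, count the distinguishable equivalence classes: 5 classes — one per longest suffix of the input that is a prefix of 'hggg' (lengths 0 through 3), plus an absorbing 'already seen hggg' class.
5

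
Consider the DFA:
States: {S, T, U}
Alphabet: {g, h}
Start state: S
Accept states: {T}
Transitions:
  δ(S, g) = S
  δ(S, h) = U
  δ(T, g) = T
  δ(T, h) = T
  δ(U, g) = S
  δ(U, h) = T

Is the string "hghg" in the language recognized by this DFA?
Processing string "hghg":
  S --h--> U
  U --g--> S
  S --h--> U
  U --g--> S
Final state: S
Accept states: {T}
No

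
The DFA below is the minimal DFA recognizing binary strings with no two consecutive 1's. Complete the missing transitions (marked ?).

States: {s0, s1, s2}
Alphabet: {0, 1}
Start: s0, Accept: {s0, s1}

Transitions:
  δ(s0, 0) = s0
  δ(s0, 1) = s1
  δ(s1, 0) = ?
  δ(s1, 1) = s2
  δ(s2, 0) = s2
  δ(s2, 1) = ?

From the language and accept set, identify what each state tracks — s0: last symbol not 1 (ok); s1: last symbol 1 (ok); s2: saw 11 (dead).
Each missing δ(q, a) is the state matching the new tracked value after reading a.
δ(s1, 0) = s0; δ(s2, 1) = s2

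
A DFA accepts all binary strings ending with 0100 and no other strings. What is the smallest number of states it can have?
By Myhill–Nerode, count the distinguishable equivalence classes: 5 classes — one per longest suffix of the input that is a prefix of '0100' (lengths 0 through 4); only the length-4 class is accepting.
5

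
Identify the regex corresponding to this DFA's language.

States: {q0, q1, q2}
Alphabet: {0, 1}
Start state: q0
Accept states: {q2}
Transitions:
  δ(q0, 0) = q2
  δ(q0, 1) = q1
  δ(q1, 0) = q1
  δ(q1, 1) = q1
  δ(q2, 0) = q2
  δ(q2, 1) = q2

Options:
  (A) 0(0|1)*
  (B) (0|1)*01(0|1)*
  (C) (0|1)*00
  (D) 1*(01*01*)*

Check each option against the DFA on short strings; one disagreement eliminates an option:
  (A) 0(0|1)*: agrees with the DFA on every string of length ≤ 6
  (B) (0|1)*01(0|1)*: on '0' the DFA goes q0 → q2 and accepts (q2 ∈ Accept), but the regex does not match it → eliminate
  (C) (0|1)*00: on '0' the DFA goes q0 → q2 and accepts (q2 ∈ Accept), but the regex does not match it → eliminate
  (D) 1*(01*01*)*: on ε the DFA stays in q0 and rejects (q0 ∉ Accept), but the regex matches it → eliminate
Only (A) is consistent with the DFA.
(A) 0(0|1)*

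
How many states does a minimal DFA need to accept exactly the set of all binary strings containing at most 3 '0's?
By Myhill–Nerode, count the distinguishable equivalence classes: 5 classes — having seen 0, 1, …, 3, or >3 copies of '0'; counts 0 through 3 are accepting and >3 is dead.
5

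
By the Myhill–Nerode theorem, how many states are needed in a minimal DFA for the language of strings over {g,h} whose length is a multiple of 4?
By Myhill–Nerode, count the distinguishable equivalence classes: 4 classes — one per residue of the length mod 4; class i is distinguished from class j by any string of length (4 − i) mod 4.
4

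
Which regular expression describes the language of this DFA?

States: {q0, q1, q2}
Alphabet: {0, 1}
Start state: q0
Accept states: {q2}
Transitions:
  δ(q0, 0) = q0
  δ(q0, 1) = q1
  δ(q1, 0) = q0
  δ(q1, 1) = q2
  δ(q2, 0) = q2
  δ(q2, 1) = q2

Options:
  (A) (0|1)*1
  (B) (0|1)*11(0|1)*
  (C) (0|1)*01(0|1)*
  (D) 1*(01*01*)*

Check each option against the DFA on short strings; one disagreement eliminates an option:
  (A) (0|1)*1: on '1' the DFA goes q0 → q1 and rejects (q1 ∉ Accept), but the regex matches it → eliminate
  (B) (0|1)*11(0|1)*: agrees with the DFA on every string of length ≤ 6
  (C) (0|1)*01(0|1)*: on '01' the DFA goes q0 → q0 → q1 and rejects (q1 ∉ Accept), but the regex matches it → eliminate
  (D) 1*(01*01*)*: on ε the DFA stays in q0 and rejects (q0 ∉ Accept), but the regex matches it → eliminate
Only (B) is consistent with the DFA.
(B) (0|1)*11(0|1)*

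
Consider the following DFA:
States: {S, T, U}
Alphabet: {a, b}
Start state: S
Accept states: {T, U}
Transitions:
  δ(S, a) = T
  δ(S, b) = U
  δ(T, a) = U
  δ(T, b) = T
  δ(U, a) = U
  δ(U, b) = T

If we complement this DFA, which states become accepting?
Complement accept states = All states \ Original accept states
= {S, T, U} \ {T, U}
{S}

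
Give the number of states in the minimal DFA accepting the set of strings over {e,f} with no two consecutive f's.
By Myhill–Nerode, count the distinguishable equivalence classes: three classes — safe with last≠f / safe with last=f / ff seen (dead).
3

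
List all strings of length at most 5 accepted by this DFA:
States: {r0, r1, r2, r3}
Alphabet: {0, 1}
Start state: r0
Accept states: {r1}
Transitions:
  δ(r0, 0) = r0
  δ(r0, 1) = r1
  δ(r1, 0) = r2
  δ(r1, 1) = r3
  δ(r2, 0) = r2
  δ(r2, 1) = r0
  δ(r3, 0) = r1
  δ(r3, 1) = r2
1, 01, 001, 110, 0001, 0110, 1011, 00001, 00110, 01011, 10011, 10101, 11010, 11111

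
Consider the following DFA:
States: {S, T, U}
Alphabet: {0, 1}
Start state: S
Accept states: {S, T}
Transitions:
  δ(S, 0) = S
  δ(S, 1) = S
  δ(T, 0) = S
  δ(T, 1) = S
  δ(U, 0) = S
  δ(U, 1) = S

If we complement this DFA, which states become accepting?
Complement accept states = All states \ Original accept states
= {S, T, U} \ {S, T}
{U}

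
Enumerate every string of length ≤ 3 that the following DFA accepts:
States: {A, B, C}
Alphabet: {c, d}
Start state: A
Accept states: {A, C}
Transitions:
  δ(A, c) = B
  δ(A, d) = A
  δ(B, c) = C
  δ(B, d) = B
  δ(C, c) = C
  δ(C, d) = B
ε, d, cc, dd, ccc, cdc, dcc, ddd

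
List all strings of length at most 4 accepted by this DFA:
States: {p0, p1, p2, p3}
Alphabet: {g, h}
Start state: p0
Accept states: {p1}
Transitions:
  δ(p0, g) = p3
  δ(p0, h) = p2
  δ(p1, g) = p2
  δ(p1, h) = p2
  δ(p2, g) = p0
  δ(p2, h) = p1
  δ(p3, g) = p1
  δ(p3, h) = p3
gg, hh, ghg, gggh, gghh, ghhg, hggg, hghh, hhgh, hhhh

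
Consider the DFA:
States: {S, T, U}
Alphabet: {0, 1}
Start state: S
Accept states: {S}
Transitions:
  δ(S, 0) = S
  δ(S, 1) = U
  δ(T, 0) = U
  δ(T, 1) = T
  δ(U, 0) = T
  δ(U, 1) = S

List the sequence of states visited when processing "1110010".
read '1': S → U
  read '1': U → S
  read '1': S → U
  read '0': U → T
  read '0': T → U
  read '1': U → S
  read '0': S → S
S -> U -> S -> U -> T -> U -> S -> S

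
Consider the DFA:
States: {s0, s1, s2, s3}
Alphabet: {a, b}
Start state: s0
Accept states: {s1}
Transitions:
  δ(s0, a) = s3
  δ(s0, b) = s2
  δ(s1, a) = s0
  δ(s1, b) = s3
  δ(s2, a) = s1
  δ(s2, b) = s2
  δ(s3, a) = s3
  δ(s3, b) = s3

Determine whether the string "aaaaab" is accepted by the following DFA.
Processing string "aaaaab":
  s0 --a--> s3
  s3 --a--> s3
  s3 --a--> s3
  s3 --a--> s3
  s3 --a--> s3
  s3 --b--> s3
Final state: s3
Accept states: {s1}
No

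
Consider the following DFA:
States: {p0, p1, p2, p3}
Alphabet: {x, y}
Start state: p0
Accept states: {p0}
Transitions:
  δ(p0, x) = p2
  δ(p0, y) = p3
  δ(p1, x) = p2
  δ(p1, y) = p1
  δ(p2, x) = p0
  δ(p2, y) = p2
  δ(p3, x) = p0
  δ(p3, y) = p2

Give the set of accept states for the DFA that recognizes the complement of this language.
Complement accept states = All states \ Original accept states
= {p0, p1, p2, p3} \ {p0}
{p1, p2, p3}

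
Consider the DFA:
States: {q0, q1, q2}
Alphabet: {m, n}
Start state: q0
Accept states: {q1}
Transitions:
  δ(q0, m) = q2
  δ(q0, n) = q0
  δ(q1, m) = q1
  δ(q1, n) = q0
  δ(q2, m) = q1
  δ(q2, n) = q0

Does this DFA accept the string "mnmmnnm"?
Processing string "mnmmnnm":
  q0 --m--> q2
  q2 --n--> q0
  q0 --m--> q2
  q2 --m--> q1
  q1 --n--> q0
  q0 --n--> q0
  q0 --m--> q2
Final state: q2
Accept states: {q1}
No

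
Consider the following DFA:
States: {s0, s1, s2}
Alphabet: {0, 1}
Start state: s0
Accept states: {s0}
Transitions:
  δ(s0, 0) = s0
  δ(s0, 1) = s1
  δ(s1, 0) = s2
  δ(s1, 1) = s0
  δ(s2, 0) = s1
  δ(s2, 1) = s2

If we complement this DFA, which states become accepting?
Complement accept states = All states \ Original accept states
= {s0, s1, s2} \ {s0}
{s1, s2}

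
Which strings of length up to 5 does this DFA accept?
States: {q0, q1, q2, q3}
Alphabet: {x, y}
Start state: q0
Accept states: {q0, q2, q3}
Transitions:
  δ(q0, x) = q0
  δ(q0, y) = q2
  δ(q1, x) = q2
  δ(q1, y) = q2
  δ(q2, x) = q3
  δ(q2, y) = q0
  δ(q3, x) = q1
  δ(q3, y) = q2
ε, x, y, xx, xy, yx, yy, xxx, xxy, xyx, xyy, yxy, yyx, yyy, xxxx, xxxy, xxyx, xxyy, xyxy, xyyx, xyyy, yxxx, yxxy, yxyx, yxyy, yyxx, yyxy, yyyx, yyyy, xxxxx, xxxxy, xxxyx, xxxyy, xxyxy, xxyyx, xxyyy, xyxxx, xyxxy, xyxyx, xyxyy, xyyxx, xyyxy, xyyyx, xyyyy, yxxxx, yxxxy, yxxyx, yxxyy, yxyxy, yxyyx, yxyyy, yyxxx, yyxxy, yyxyx, yyxyy, yyyxy, yyyyx, yyyyy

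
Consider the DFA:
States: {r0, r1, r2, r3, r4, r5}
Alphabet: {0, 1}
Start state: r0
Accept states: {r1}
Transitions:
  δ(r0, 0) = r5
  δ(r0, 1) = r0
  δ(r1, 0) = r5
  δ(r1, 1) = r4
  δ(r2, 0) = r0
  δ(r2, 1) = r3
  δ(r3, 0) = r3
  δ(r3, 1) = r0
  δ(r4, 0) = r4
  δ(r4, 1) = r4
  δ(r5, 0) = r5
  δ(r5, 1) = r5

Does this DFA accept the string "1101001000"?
Processing string "1101001000":
  r0 --1--> r0
  r0 --1--> r0
  r0 --0--> r5
  r5 --1--> r5
  r5 --0--> r5
  r5 --0--> r5
  r5 --1--> r5
  r5 --0--> r5
  r5 --0--> r5
  r5 --0--> r5
Final state: r5
Accept states: {r1}
No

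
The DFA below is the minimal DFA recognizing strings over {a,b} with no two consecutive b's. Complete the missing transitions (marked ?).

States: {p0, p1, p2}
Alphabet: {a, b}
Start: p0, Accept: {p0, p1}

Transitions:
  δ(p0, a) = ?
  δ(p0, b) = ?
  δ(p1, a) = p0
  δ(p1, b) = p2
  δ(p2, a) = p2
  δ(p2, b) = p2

From the language and accept set, identify what each state tracks — p0: last symbol not b (ok); p1: last symbol b (ok); p2: saw bb (dead).
Each missing δ(q, a) is the state matching the new tracked value after reading a.
δ(p0, a) = p0; δ(p0, b) = p1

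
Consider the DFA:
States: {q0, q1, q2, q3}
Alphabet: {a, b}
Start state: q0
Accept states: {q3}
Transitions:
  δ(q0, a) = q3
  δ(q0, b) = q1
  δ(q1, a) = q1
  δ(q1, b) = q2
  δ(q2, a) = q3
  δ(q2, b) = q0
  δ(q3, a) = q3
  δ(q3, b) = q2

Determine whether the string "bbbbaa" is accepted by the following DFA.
Processing string "bbbbaa":
  q0 --b--> q1
  q1 --b--> q2
  q2 --b--> q0
  q0 --b--> q1
  q1 --a--> q1
  q1 --a--> q1
Final state: q1
Accept states: {q3}
No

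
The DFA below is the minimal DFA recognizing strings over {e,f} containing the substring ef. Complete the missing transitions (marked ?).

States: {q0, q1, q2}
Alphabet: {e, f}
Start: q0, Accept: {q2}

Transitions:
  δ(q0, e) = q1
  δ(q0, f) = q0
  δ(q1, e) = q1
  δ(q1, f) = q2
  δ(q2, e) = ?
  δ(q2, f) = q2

From the language and accept set, identify what each state tracks — q0: no e seen yet; q1: seen a e, waiting for f; q2: substring ef seen.
Each missing δ(q, a) is the state matching the new tracked value after reading a.
δ(q2, e) = q2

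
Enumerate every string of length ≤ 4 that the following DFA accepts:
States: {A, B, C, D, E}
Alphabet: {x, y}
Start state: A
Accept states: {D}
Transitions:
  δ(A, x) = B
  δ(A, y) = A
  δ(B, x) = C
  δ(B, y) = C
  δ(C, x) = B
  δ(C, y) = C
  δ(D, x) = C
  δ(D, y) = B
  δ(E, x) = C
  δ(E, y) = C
None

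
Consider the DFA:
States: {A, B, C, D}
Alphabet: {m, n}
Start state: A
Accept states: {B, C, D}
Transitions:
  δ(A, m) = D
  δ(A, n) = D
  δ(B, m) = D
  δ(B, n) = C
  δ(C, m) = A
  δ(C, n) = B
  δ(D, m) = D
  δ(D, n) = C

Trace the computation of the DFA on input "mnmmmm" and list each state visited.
read 'm': A → D
  read 'n': D → C
  read 'm': C → A
  read 'm': A → D
  read 'm': D → D
  read 'm': D → D
A -> D -> C -> A -> D -> D -> D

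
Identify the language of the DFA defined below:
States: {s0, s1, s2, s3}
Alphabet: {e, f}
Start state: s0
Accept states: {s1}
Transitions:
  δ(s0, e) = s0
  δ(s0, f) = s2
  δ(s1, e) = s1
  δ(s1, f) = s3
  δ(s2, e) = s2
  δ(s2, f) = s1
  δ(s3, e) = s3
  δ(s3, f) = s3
Testing a few strings:
  'eef' → reject
  'effe' → accept
  'eeff' → accept
  'fe' → reject
State roles: s0=zero f's; s1=two f's; s2=one f; s3=≥ three f's (dead)
All strings over {e,f} containing exactly two f's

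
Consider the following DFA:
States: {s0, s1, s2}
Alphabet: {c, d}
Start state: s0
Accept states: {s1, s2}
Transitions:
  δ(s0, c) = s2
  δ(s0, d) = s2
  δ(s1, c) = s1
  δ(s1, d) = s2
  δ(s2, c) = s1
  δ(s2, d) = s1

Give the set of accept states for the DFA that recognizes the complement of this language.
Complement accept states = All states \ Original accept states
= {s0, s1, s2} \ {s1, s2}
{s0}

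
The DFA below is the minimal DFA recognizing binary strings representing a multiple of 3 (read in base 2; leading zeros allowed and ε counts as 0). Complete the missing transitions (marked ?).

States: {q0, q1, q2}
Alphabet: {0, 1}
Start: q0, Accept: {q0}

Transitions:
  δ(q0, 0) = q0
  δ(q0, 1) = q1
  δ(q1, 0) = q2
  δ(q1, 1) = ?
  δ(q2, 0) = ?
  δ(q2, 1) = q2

From the language and accept set, identify what each state tracks — q0: value ≡ 0 (mod 3); q1: value ≡ 1 (mod 3); q2: value ≡ 2 (mod 3).
Each missing δ(q, a) is the state matching the new tracked value after reading a.
δ(q1, 1) = q0; δ(q2, 0) = q1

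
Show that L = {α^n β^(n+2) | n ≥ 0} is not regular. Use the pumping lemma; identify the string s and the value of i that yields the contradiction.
Assume L is regular with pumping length p. Idea: pumping the α-block breaks the fixed offset of 2.
Choose s = α^p β^(p+2) ∈ L. By the pumping lemma, s = xyz with |xy| ≤ p, |y| > 0, so y = α^k with k ≥ 1. Then xy²z = α^(p+k) β^(p+2). For this to be in L we would need p+2 = (p+k)+2, i.e. k = 0, contradicting k ≥ 1. So xy²z ∉ L.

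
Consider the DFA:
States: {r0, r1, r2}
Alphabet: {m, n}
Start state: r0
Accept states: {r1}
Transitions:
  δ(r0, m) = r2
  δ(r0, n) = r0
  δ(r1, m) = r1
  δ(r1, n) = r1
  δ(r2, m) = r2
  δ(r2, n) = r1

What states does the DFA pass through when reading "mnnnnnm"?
read 'm': r0 → r2
  read 'n': r2 → r1
  read 'n': r1 → r1
  read 'n': r1 → r1
  read 'n': r1 → r1
  read 'n': r1 → r1
  read 'm': r1 → r1
r0 -> r2 -> r1 -> r1 -> r1 -> r1 -> r1 -> r1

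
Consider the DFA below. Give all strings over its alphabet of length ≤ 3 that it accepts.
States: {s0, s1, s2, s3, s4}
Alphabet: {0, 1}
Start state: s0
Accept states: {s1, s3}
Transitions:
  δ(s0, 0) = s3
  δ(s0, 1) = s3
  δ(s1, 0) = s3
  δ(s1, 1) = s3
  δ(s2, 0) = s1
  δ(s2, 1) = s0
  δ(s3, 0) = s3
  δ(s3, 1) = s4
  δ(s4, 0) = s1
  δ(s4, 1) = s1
0, 1, 00, 10, 000, 010, 011, 100, 110, 111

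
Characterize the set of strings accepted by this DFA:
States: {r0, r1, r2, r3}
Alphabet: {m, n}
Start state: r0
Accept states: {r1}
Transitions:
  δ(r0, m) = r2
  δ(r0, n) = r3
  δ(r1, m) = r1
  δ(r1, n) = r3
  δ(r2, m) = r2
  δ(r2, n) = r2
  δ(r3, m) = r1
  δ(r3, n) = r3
Testing a few strings:
  'mnn' → reject
  'nmn' → reject
  'nmmm' → accept
  'n' → reject
State roles: r0=no input read; r1=started with n, last symbol m; r2=started with m (dead); r3=started with n, last symbol n
All strings over {m,n} that start with n and end with m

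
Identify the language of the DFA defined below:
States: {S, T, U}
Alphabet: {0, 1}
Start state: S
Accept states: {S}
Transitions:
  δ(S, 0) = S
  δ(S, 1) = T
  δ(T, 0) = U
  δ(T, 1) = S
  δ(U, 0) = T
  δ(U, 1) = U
Testing a few strings:
  '11' → accept
  '01' → reject
  '1' → reject
  '1011' → reject
State roles: S=value ≡ 0 (mod 3); T=value ≡ 1 (mod 3); U=value ≡ 2 (mod 3)
All binary strings representing a multiple of 3 (read in base 2; leading zeros allowed and ε counts as 0)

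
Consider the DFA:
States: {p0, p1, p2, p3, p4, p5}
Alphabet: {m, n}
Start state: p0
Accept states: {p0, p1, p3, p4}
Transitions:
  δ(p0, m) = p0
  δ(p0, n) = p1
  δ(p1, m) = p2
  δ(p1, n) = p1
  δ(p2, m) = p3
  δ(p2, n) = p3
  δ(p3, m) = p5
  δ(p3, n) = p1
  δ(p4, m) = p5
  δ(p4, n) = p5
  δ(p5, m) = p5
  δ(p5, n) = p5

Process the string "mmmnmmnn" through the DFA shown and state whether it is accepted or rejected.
Processing string "mmmnmmnn":
  p0 --m--> p0
  p0 --m--> p0
  p0 --m--> p0
  p0 --n--> p1
  p1 --m--> p2
  p2 --m--> p3
  p3 --n--> p1
  p1 --n--> p1
Final state: p1
Accept states: {p0, p1, p3, p4}
Yes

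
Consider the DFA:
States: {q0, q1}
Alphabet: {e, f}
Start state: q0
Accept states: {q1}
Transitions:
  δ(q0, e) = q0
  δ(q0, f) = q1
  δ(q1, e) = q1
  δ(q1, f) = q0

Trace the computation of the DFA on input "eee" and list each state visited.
read 'e': q0 → q0
  read 'e': q0 → q0
  read 'e': q0 → q0
q0 -> q0 -> q0 -> q0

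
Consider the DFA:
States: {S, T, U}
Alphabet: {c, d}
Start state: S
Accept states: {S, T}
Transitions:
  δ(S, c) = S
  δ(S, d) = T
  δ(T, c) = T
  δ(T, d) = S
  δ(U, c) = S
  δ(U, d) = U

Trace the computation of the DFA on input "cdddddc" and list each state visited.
read 'c': S → S
  read 'd': S → T
  read 'd': T → S
  read 'd': S → T
  read 'd': T → S
  read 'd': S → T
  read 'c': T → T
S -> S -> T -> S -> T -> S -> T -> T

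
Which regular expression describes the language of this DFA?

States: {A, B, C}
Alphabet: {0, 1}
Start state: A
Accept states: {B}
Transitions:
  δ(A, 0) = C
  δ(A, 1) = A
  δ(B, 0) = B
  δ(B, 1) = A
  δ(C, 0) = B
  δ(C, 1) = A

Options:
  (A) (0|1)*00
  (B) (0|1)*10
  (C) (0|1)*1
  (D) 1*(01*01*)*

Check each option against the DFA on short strings; one disagreement eliminates an option:
  (A) (0|1)*00: agrees with the DFA on every string of length ≤ 6
  (B) (0|1)*10: on '00' the DFA goes A → C → B and accepts (B ∈ Accept), but the regex does not match it → eliminate
  (C) (0|1)*1: on '1' the DFA goes A → A and rejects (A ∉ Accept), but the regex matches it → eliminate
  (D) 1*(01*01*)*: on ε the DFA stays in A and rejects (A ∉ Accept), but the regex matches it → eliminate
Only (A) is consistent with the DFA.
(A) (0|1)*00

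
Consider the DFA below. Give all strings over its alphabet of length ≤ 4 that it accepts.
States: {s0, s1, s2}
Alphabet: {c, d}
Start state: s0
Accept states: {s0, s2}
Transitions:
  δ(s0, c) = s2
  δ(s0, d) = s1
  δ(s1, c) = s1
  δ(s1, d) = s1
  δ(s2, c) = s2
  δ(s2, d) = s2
ε, c, cc, cd, ccc, ccd, cdc, cdd, cccc, cccd, ccdc, ccdd, cdcc, cdcd, cddc, cddd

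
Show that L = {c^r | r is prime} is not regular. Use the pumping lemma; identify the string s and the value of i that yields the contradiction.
Assume L is regular with pumping length p. Idea: pumping by a suitable count produces a composite length.
Let q be a prime with q ≥ p and choose s = c^q ∈ L. By the pumping lemma, s = xyz with |xy| ≤ p, |y| = k ≥ 1. Take i = q+1: |xy^(q+1)z| = q + q·k = q(1+k). Since q ≥ 2 and 1+k ≥ 2, q(1+k) is composite, so xy^(q+1)z ∉ L.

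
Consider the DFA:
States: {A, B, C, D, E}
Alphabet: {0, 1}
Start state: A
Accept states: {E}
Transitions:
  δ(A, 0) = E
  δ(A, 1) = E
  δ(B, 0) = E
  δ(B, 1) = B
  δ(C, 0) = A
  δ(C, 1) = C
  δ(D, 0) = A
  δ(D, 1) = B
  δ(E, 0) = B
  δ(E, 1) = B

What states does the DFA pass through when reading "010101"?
read '0': A → E
  read '1': E → B
  read '0': B → E
  read '1': E → B
  read '0': B → E
  read '1': E → B
A -> E -> B -> E -> B -> E -> B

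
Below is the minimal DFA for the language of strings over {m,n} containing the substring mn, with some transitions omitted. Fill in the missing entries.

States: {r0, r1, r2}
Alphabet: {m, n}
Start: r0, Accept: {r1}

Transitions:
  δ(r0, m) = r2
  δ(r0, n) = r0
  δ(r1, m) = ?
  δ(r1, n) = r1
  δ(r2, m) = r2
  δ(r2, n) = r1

From the language and accept set, identify what each state tracks — r0: no m seen yet; r1: substring mn seen; r2: seen a m, waiting for n.
Each missing δ(q, a) is the state matching the new tracked value after reading a.
δ(r1, m) = r1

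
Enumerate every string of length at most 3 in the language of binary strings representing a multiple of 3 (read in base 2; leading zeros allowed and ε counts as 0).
ε, 0, 00, 11, 000, 011, 110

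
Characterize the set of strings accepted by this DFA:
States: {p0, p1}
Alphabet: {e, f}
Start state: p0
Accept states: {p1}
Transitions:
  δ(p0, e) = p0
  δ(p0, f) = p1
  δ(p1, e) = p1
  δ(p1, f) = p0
Testing a few strings:
  'e' → reject
  'eee' → reject
  'ffe' → reject
  'fee' → accept
State roles: p0=even number of f's so far; p1=odd number of f's so far
All strings over {e,f} with an odd number of f's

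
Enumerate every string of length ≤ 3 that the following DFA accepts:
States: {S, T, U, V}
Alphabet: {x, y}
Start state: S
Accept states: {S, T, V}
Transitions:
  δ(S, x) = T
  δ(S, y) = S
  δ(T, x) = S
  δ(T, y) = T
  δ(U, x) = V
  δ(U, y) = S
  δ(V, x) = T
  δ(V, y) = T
ε, x, y, xx, xy, yx, yy, xxx, xxy, xyx, xyy, yxx, yxy, yyx, yyy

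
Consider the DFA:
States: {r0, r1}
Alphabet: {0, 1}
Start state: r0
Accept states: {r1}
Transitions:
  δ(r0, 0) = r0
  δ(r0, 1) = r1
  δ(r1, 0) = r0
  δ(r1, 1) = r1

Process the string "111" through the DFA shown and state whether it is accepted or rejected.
Processing string "111":
  r0 --1--> r1
  r1 --1--> r1
  r1 --1--> r1
Final state: r1
Accept states: {r1}
Yes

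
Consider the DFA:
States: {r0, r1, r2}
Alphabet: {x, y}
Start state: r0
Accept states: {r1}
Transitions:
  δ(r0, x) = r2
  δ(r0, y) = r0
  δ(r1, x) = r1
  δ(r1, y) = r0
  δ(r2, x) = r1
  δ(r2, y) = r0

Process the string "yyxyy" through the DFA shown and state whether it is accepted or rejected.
Processing string "yyxyy":
  r0 --y--> r0
  r0 --y--> r0
  r0 --x--> r2
  r2 --y--> r0
  r0 --y--> r0
Final state: r0
Accept states: {r1}
No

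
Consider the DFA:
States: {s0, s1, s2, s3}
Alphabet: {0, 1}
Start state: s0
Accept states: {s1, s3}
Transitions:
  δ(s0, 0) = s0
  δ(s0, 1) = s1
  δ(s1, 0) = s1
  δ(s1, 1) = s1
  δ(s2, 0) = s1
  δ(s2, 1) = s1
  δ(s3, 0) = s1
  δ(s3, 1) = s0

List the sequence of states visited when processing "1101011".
read '1': s0 → s1
  read '1': s1 → s1
  read '0': s1 → s1
  read '1': s1 → s1
  read '0': s1 → s1
  read '1': s1 → s1
  read '1': s1 → s1
s0 -> s1 -> s1 -> s1 -> s1 -> s1 -> s1 -> s1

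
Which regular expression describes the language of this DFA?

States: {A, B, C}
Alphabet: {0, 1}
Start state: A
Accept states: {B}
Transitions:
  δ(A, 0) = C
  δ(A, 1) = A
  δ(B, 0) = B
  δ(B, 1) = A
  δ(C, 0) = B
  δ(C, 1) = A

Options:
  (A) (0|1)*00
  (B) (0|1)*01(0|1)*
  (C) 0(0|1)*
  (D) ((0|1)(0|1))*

Check each option against the DFA on short strings; one disagreement eliminates an option:
  (A) (0|1)*00: agrees with the DFA on every string of length ≤ 6
  (B) (0|1)*01(0|1)*: on '00' the DFA goes A → C → B and accepts (B ∈ Accept), but the regex does not match it → eliminate
  (C) 0(0|1)*: on '0' the DFA goes A → C and rejects (C ∉ Accept), but the regex matches it → eliminate
  (D) ((0|1)(0|1))*: on ε the DFA stays in A and rejects (A ∉ Accept), but the regex matches it → eliminate
Only (A) is consistent with the DFA.
(A) (0|1)*00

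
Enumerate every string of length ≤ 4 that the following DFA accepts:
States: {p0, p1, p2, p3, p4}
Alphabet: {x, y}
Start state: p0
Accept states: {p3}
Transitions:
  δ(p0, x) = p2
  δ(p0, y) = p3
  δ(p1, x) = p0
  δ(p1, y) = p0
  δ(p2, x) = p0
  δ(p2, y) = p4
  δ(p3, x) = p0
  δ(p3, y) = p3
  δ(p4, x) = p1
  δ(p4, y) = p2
y, yy, xxy, yxy, yyy, xxyy, yxyy, yyxy, yyyy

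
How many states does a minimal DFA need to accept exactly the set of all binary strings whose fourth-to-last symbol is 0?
By Myhill–Nerode, count the distinguishable equivalence classes: 2^4 = 16 classes — the DFA must remember the last 4 symbols read; every pair of distinct length-4 suffixes is distinguishable by some continuation.
16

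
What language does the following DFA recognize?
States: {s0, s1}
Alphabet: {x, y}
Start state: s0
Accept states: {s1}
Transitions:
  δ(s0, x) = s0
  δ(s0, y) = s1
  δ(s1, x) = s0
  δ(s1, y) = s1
Testing a few strings:
  'y' → accept
  'yy' → accept
  'xxx' → reject
  'xxy' → accept
State roles: s0=last symbol not y; s1=last symbol is y
All strings over {x,y} ending with y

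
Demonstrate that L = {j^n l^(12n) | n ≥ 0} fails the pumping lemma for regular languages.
Assume L is regular with pumping length p. Idea: pumping the j-block breaks the 1:12 ratio.
Choose s = j^p l^(12p) (length 13p ≥ p). By the pumping lemma, s = xyz with |xy| ≤ p, |y| > 0, so y = j^k with k ≥ 1. Then xy²z = j^(p+k) l^(12p). For this to be in L we would need 12p = 12(p+k), i.e. 12k = 0, contradicting k ≥ 1. So xy²z ∉ L.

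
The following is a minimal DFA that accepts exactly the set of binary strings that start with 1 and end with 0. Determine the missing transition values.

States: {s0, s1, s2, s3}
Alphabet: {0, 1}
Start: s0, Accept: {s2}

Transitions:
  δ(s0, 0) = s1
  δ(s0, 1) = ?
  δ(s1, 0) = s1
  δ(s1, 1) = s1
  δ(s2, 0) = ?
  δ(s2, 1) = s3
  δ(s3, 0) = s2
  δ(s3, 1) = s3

From the language and accept set, identify what each state tracks — s0: no input read; s1: started with 0 (dead); s2: started with 1, last symbol 0; s3: started with 1, last symbol 1.
Each missing δ(q, a) is the state matching the new tracked value after reading a.
δ(s0, 1) = s3; δ(s2, 0) = s2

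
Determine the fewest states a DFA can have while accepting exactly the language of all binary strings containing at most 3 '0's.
By Myhill–Nerode, count the distinguishable equivalence classes: 5 classes — having seen 0, 1, …, 3, or >3 copies of '0'; counts 0 through 3 are accepting and >3 is dead.
5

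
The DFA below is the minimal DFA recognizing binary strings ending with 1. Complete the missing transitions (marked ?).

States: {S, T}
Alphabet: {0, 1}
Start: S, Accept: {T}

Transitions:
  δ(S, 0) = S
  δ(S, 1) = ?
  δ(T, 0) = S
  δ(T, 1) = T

From the language and accept set, identify what each state tracks — S: last symbol not 1; T: last symbol is 1.
Each missing δ(q, a) is the state matching the new tracked value after reading a.
δ(S, 1) = T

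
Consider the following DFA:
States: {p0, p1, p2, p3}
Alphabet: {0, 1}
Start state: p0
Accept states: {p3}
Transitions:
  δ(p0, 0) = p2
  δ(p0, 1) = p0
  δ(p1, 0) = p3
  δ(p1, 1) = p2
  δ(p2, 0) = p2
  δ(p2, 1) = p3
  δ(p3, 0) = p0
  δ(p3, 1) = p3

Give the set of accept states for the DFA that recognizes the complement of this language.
Complement accept states = All states \ Original accept states
= {p0, p1, p2, p3} \ {p3}
{p0, p1, p2}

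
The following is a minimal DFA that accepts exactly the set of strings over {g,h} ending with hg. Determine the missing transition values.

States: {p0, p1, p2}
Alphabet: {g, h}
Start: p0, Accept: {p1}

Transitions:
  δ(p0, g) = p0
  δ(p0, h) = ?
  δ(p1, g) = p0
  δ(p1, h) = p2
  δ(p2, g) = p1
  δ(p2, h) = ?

From the language and accept set, identify what each state tracks — p0: no suffix match; p1: suffix is hg; p2: one trailing h.
Each missing δ(q, a) is the state matching the new tracked value after reading a.
δ(p0, h) = p2; δ(p2, h) = p2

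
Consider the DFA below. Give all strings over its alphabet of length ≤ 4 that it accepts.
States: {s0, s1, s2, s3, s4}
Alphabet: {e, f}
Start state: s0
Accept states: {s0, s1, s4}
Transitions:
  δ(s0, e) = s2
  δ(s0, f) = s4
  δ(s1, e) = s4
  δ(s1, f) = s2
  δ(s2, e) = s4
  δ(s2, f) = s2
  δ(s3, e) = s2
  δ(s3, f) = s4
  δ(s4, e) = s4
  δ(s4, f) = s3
ε, f, ee, fe, eee, efe, fee, fff, eeee, eeff, efee, effe, feee, feff, ffee, fffe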